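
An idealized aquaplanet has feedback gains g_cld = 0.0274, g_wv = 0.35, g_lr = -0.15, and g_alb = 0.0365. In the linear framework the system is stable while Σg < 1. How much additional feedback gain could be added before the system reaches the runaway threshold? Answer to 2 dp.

Current total gain = 0.0274 + 0.35 − 0.15 + 0.0365 = 0.2639.
Margin to runaway = 1 − 0.2639 = 0.74.

0.74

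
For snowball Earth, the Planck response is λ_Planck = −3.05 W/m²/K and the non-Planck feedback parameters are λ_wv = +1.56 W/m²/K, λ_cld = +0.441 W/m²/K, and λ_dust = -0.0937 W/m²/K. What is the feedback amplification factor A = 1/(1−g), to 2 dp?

Convert to gains: g_wv = 1.56/3.05 = 0.5115; g_cld = 0.441/3.05 = 0.1446; g_dust = -0.0937/3.05 = -0.03072.
Total gain g = 0.62538.
A = 1/(1 − 0.62538) = 2.67.

2.67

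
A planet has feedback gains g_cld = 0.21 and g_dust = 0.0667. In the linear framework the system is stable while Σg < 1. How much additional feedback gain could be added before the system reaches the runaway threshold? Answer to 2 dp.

0.72

Current total gain = 0.21 + 0.0667 = 0.2767.
Margin to runaway = 1 − 0.2767 = 0.72.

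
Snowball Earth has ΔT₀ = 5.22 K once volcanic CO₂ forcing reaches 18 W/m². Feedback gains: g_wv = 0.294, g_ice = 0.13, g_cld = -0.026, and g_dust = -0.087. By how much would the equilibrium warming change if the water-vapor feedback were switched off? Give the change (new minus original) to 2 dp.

Original: g = 0.311, ΔT = 5.22/(1−0.311) = 7.5762 K.
Without water-vapor: g' = 0.017, ΔT' = 5.22/(1−0.017) = 5.3103 K.
Change = 5.3103 − 7.5762 = -2.27 K.

-2.27 K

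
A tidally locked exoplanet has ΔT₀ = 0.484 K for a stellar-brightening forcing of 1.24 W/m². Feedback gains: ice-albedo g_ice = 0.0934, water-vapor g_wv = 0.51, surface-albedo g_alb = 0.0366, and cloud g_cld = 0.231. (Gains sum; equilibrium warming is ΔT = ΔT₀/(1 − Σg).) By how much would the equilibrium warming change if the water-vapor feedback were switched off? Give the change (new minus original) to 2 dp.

Original: g = 0.871, ΔT = 0.484/(1−0.871) = 3.7519 K.
Without water-vapor: g' = 0.361, ΔT' = 0.484/(1−0.361) = 0.7574 K.
Change = 0.7574 − 3.7519 = -2.99 K.

-2.99 K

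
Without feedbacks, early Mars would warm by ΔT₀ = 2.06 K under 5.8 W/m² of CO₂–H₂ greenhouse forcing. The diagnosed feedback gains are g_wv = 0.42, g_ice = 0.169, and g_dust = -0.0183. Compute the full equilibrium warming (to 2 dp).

Total gain g = 0.42 + 0.169 − 0.0183 = 0.5707.
Amplification A = 1/(1 − 0.5707) = 2.329.
ΔT = 2.06 × 2.329 = 4.80 K.

4.80 K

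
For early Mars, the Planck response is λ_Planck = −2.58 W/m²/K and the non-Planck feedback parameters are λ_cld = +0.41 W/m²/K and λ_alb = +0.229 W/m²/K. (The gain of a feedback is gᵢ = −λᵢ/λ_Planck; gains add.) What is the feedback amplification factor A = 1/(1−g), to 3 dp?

Convert to gains: g_cld = 0.41/2.58 = 0.1589; g_alb = 0.229/2.58 = 0.08876.
Total gain g = 0.24766.
A = 1/(1 − 0.24766) = 1.329.

1.329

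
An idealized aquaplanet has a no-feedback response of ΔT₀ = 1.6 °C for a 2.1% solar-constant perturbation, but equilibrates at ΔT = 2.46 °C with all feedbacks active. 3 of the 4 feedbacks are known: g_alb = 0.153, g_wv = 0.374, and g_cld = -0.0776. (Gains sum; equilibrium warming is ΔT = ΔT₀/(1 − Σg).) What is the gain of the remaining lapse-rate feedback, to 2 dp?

Amplification A = ΔT/ΔT₀ = 2.46/1.6 = 1.537.
Total gain g = 1 − 1/A = 1 − 1/1.537 = 0.3494.
Known gains sum to 0.153 + 0.374 − 0.0776 = 0.4494.
g_lr = 0.3494 − 0.4494 = -0.10.

-0.10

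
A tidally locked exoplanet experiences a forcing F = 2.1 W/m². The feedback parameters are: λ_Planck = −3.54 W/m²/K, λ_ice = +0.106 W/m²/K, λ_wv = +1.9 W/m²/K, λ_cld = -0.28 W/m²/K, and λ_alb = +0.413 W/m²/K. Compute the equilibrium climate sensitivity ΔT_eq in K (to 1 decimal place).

Net feedback parameter λ = (−3.54) + (+0.106) + (+1.9) + (-0.28) + (+0.413) = -1.401 W/m²/K.
ΔT = −F/λ = −2.1/(-1.401) = 1.5 K.

1.5 K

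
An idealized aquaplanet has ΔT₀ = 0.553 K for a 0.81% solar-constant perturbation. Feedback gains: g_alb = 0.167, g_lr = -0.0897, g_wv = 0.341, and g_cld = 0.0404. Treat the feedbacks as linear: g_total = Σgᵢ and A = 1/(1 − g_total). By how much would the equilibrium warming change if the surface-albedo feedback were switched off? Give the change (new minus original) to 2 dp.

Original: g = 0.4587, ΔT = 0.553/(1−0.4587) = 1.0216 K.
Without surface-albedo: g' = 0.2917, ΔT' = 0.553/(1−0.2917) = 0.7807 K.
Change = 0.7807 − 1.0216 = -0.24 K.

-0.24 K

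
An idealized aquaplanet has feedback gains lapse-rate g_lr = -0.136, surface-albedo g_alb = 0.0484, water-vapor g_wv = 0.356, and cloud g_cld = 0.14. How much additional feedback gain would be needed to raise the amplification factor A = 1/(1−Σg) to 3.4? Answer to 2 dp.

0.30

Current total gain = 0.4084.
Target gain for A = 3.4: g* = 1 − 1/3.4 = 0.7059.
Additional gain needed = 0.7059 − 0.4084 = 0.30.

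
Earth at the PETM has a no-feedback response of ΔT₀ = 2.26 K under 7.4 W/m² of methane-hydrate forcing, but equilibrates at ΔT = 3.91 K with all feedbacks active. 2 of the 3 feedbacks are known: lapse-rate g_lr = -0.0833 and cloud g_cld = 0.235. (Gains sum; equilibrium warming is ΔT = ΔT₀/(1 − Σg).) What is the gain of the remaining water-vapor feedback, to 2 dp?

0.27

Amplification A = ΔT/ΔT₀ = 3.91/2.26 = 1.73.
Total gain g = 1 − 1/A = 1 − 1/1.73 = 0.422.
Known gains sum to -0.0833 + 0.235 = 0.1517.
g_wv = 0.422 − 0.1517 = 0.27.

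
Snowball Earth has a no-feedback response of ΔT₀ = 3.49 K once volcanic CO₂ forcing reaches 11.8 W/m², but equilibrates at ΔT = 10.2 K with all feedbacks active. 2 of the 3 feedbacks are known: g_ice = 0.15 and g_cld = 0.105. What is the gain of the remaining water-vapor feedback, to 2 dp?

Amplification A = ΔT/ΔT₀ = 10.2/3.49 = 2.923.
Total gain g = 1 − 1/A = 1 − 1/2.923 = 0.6579.
Known gains sum to 0.15 + 0.105 = 0.255.
g_wv = 0.6579 − 0.255 = 0.40.

0.40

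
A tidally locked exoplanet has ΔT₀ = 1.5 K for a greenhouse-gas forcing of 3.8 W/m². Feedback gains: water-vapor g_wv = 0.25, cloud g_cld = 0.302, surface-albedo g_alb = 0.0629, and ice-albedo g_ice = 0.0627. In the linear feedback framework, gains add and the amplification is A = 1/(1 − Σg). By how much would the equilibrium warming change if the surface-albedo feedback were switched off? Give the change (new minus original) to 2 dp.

-0.76 K

Original: g = 0.6776, ΔT = 1.5/(1−0.6776) = 4.6526 K.
Without surface-albedo: g' = 0.6147, ΔT' = 1.5/(1−0.6147) = 3.8931 K.
Change = 3.8931 − 4.6526 = -0.76 K.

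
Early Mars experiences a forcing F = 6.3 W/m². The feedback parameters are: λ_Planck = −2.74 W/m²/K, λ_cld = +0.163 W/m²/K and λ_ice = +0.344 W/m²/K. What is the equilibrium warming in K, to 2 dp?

Net feedback parameter λ = (−2.74) + (+0.163) + (+0.344) = -2.233 W/m²/K.
ΔT = −F/λ = −6.3/(-2.233) = 2.82 K.

2.82 K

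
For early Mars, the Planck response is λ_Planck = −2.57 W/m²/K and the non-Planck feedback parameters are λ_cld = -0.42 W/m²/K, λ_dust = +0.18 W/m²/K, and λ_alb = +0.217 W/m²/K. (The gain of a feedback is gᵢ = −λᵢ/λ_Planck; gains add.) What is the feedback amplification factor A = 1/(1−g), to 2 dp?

0.99

Convert to gains: g_cld = -0.42/2.57 = -0.1634; g_dust = 0.18/2.57 = 0.07004; g_alb = 0.217/2.57 = 0.08444.
Total gain g = -0.00892.
A = 1/(1 + 0.00892) = 0.99.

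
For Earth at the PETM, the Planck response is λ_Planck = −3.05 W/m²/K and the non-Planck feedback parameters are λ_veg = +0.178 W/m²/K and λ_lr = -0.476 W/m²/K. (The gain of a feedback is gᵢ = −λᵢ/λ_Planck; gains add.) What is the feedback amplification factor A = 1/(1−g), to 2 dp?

0.91

Convert to gains: g_veg = 0.178/3.05 = 0.05836; g_lr = -0.476/3.05 = -0.1561.
Total gain g = -0.09774.
A = 1/(1 + 0.09774) = 0.91.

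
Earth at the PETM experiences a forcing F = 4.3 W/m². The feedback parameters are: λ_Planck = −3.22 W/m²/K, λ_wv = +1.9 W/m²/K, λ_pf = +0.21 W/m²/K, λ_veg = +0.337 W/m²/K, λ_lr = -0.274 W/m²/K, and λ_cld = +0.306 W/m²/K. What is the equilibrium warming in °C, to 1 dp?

5.8 °C

Net feedback parameter λ = (−3.22) + (+1.9) + (+0.21) + (+0.337) + (-0.274) + (+0.306) = -0.741 W/m²/K.
ΔT = −F/λ = −4.3/(-0.741) = 5.8 °C.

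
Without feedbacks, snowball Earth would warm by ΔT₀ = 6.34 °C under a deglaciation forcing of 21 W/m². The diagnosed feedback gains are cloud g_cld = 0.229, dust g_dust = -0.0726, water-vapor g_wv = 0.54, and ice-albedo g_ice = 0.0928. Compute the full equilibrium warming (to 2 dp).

Total gain g = 0.229 − 0.0726 + 0.54 + 0.0928 = 0.7892.
Amplification A = 1/(1 − 0.7892) = 4.744.
ΔT = 6.34 × 4.744 = 30.08 °C.

30.08 °C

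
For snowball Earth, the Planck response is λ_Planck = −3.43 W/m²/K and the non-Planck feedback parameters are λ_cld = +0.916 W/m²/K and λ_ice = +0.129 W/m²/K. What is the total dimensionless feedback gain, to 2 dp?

Convert to gains: g_cld = 0.916/3.43 = 0.2671; g_ice = 0.129/3.43 = 0.03761.
Total gain g = 0.30471.

0.30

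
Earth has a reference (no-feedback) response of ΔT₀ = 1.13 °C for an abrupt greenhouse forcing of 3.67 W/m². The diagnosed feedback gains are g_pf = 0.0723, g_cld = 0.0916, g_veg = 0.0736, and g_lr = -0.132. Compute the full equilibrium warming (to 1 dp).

Total gain g = 0.0723 + 0.0916 + 0.0736 − 0.132 = 0.1055.
Amplification A = 1/(1 − 0.1055) = 1.118.
ΔT = 1.13 × 1.118 = 1.3 °C.

1.3 °C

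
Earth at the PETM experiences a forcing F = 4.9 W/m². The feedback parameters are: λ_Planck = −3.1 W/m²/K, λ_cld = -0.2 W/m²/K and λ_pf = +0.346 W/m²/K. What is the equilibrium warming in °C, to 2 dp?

1.66 °C

Net feedback parameter λ = (−3.1) + (-0.2) + (+0.346) = -2.954 W/m²/K.
ΔT = −F/λ = −4.9/(-2.954) = 1.66 °C.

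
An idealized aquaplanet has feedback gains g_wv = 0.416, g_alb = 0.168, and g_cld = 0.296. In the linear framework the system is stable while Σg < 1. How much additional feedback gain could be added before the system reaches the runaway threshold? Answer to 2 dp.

Current total gain = 0.416 + 0.168 + 0.296 = 0.88.
Margin to runaway = 1 − 0.88 = 0.12.

0.12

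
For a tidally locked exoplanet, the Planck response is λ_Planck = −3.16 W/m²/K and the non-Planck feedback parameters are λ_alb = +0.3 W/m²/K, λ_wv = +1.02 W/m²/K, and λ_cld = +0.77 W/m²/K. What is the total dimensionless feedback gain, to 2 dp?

Convert to gains: g_alb = 0.3/3.16 = 0.09494; g_wv = 1.02/3.16 = 0.3228; g_cld = 0.77/3.16 = 0.2437.
Total gain g = 0.66144.

0.66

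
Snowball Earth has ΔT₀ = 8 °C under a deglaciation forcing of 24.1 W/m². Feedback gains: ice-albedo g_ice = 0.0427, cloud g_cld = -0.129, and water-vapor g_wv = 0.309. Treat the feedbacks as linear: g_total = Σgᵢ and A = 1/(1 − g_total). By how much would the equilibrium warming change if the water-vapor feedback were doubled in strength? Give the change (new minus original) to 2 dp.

6.79 °C

Original: g = 0.2227, ΔT = 8/(1−0.2227) = 10.2920 °C.
With doubled water-vapor: g' = 0.5317, ΔT' = 8/(1−0.5317) = 17.0831 °C.
Change = 17.0831 − 10.2920 = 6.79 °C.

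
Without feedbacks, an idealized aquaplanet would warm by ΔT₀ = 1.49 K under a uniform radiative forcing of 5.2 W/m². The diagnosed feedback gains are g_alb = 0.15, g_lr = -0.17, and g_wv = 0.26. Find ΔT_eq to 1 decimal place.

2.0 K

Total gain g = 0.15 − 0.17 + 0.26 = 0.24.
Amplification A = 1/(1 − 0.24) = 1.316.
ΔT = 1.49 × 1.316 = 2.0 K.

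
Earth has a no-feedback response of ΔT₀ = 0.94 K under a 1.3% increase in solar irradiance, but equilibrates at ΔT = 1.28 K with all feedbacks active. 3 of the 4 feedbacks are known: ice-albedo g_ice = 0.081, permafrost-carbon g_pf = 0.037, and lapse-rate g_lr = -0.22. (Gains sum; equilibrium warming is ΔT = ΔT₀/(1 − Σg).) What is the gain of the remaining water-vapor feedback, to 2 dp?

Amplification A = ΔT/ΔT₀ = 1.28/0.94 = 1.362.
Total gain g = 1 − 1/A = 1 − 1/1.362 = 0.2658.
Known gains sum to 0.081 + 0.037 − 0.22 = -0.102.
g_wv = 0.2658 + 0.102 = 0.37.

0.37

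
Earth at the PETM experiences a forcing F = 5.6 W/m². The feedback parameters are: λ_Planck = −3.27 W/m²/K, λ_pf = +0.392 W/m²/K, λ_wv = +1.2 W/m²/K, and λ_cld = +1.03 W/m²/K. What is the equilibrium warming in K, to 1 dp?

8.6 K

Net feedback parameter λ = (−3.27) + (+0.392) + (+1.2) + (+1.03) = -0.648 W/m²/K.
ΔT = −F/λ = −5.6/(-0.648) = 8.6 K.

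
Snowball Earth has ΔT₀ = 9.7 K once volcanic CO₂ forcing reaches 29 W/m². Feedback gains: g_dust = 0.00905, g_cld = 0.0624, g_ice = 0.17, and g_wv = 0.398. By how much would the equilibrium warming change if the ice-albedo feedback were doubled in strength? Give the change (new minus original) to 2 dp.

Original: g = 0.63945, ΔT = 9.7/(1−0.63945) = 26.9033 K.
With doubled ice-albedo: g' = 0.80945, ΔT' = 9.7/(1−0.80945) = 50.9053 K.
Change = 50.9053 − 26.9033 = 24.00 K.

24.00 K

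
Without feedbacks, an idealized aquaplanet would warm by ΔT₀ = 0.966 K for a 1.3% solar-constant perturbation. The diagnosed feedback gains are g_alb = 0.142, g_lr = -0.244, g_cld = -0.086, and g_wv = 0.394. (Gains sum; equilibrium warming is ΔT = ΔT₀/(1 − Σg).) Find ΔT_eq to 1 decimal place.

Total gain g = 0.142 − 0.244 − 0.086 + 0.394 = 0.206.
Amplification A = 1/(1 − 0.206) = 1.259.
ΔT = 0.966 × 1.259 = 1.2 K.

1.2 K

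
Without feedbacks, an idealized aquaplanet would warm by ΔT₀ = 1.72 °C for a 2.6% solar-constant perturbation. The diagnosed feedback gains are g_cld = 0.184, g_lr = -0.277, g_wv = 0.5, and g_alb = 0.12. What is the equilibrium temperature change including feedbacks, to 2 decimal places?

Total gain g = 0.184 − 0.277 + 0.5 + 0.12 = 0.527.
Amplification A = 1/(1 − 0.527) = 2.114.
ΔT = 1.72 × 2.114 = 3.64 °C.

3.64 °C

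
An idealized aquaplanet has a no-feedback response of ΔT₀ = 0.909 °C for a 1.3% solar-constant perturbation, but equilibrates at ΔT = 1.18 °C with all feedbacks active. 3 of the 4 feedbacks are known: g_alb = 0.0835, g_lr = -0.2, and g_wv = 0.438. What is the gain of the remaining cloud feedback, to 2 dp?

Amplification A = ΔT/ΔT₀ = 1.18/0.909 = 1.298.
Total gain g = 1 − 1/A = 1 − 1/1.298 = 0.2296.
Known gains sum to 0.0835 − 0.2 + 0.438 = 0.3215.
g_cld = 0.2296 − 0.3215 = -0.09.

-0.09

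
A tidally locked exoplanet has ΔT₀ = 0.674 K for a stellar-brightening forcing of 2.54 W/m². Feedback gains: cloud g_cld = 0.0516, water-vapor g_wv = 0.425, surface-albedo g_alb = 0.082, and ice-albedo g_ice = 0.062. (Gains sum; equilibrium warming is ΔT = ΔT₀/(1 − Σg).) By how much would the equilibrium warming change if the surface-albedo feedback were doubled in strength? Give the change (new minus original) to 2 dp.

0.49 K

Original: g = 0.6206, ΔT = 0.674/(1−0.6206) = 1.7765 K.
With doubled surface-albedo: g' = 0.7026, ΔT' = 0.674/(1−0.7026) = 2.2663 K.
Change = 2.2663 − 1.7765 = 0.49 K.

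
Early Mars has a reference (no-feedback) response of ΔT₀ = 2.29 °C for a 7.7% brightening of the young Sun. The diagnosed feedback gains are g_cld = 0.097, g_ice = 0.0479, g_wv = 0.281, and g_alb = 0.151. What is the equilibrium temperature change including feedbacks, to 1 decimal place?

Total gain g = 0.097 + 0.0479 + 0.281 + 0.151 = 0.5769.
Amplification A = 1/(1 − 0.5769) = 2.364.
ΔT = 2.29 × 2.364 = 5.4 °C.

5.4 °C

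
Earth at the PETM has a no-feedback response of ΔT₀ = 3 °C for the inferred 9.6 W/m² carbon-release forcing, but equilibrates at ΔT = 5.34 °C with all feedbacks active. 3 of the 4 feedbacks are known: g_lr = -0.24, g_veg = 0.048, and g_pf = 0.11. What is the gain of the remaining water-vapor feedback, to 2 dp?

Amplification A = ΔT/ΔT₀ = 5.34/3 = 1.78.
Total gain g = 1 − 1/A = 1 − 1/1.78 = 0.4382.
Known gains sum to -0.24 + 0.048 + 0.11 = -0.082.
g_wv = 0.4382 + 0.082 = 0.52.

0.52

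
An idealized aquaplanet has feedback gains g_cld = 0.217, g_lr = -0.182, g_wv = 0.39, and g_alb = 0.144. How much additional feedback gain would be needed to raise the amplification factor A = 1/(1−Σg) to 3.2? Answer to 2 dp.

Current total gain = 0.569.
Target gain for A = 3.2: g* = 1 − 1/3.2 = 0.6875.
Additional gain needed = 0.6875 − 0.569 = 0.12.

0.12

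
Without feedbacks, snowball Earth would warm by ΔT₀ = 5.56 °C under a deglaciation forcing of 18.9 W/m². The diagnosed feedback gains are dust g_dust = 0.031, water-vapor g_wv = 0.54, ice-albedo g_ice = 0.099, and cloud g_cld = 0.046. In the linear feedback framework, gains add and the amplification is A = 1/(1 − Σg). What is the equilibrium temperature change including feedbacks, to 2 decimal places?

19.58 °C

Total gain g = 0.031 + 0.54 + 0.099 + 0.046 = 0.716.
Amplification A = 1/(1 − 0.716) = 3.521.
ΔT = 5.56 × 3.521 = 19.58 °C.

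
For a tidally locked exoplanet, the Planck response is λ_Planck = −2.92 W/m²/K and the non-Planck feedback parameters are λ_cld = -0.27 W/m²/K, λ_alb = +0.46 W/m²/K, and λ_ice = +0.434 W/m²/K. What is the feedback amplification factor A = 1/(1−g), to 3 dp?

1.272

Convert to gains: g_cld = -0.27/2.92 = -0.09247; g_alb = 0.46/2.92 = 0.1575; g_ice = 0.434/2.92 = 0.1486.
Total gain g = 0.21363.
A = 1/(1 − 0.21363) = 1.272.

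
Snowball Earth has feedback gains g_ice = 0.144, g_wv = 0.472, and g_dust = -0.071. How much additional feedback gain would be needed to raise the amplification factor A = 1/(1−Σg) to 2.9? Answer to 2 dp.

0.11

Current total gain = 0.545.
Target gain for A = 2.9: g* = 1 − 1/2.9 = 0.6552.
Additional gain needed = 0.6552 − 0.545 = 0.11.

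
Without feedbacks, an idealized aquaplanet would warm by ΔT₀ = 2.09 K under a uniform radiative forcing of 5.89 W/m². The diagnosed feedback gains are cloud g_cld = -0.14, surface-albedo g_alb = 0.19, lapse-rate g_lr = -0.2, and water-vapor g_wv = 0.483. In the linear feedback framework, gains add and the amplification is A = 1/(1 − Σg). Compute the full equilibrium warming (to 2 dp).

3.13 K

Total gain g = -0.14 + 0.19 − 0.2 + 0.483 = 0.333.
Amplification A = 1/(1 − 0.333) = 1.499.
ΔT = 2.09 × 1.499 = 3.13 K.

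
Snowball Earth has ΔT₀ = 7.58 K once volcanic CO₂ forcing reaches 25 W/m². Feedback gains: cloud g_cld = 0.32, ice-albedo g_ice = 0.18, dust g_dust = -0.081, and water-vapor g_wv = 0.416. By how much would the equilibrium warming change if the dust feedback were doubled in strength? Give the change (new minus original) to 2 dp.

Original: g = 0.835, ΔT = 7.58/(1−0.835) = 45.9394 K.
With doubled dust: g' = 0.754, ΔT' = 7.58/(1−0.754) = 30.8130 K.
Change = 30.8130 − 45.9394 = -15.13 K.

-15.13 K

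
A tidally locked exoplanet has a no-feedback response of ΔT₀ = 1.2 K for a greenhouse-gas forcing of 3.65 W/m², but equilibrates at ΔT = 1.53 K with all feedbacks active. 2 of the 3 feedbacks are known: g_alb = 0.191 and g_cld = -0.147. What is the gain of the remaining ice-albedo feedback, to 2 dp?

0.17

Amplification A = ΔT/ΔT₀ = 1.53/1.2 = 1.275.
Total gain g = 1 − 1/A = 1 − 1/1.275 = 0.2157.
Known gains sum to 0.191 − 0.147 = 0.044.
g_ice = 0.2157 − 0.044 = 0.17.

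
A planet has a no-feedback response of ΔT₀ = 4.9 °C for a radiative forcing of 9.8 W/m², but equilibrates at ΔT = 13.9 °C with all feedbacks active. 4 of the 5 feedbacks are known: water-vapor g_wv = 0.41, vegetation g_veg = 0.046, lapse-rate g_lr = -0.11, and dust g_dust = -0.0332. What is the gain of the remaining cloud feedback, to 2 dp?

0.33

Amplification A = ΔT/ΔT₀ = 13.9/4.9 = 2.837.
Total gain g = 1 − 1/A = 1 − 1/2.837 = 0.6475.
Known gains sum to 0.41 + 0.046 − 0.11 − 0.0332 = 0.3128.
g_cld = 0.6475 − 0.3128 = 0.33.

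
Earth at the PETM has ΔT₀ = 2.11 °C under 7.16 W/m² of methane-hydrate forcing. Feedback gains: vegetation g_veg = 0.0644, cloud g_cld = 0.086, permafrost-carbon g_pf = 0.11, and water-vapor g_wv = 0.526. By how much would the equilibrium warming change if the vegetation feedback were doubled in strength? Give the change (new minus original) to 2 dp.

Original: g = 0.7864, ΔT = 2.11/(1−0.7864) = 9.8783 °C.
With doubled vegetation: g' = 0.8508, ΔT' = 2.11/(1−0.8508) = 14.1421 °C.
Change = 14.1421 − 9.8783 = 4.26 °C.

4.26 °C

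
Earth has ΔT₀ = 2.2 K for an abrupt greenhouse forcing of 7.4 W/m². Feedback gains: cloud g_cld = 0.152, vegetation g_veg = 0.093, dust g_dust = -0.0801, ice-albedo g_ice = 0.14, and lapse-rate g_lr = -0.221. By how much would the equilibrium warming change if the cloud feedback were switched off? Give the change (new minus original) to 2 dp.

Original: g = 0.0839, ΔT = 2.2/(1−0.0839) = 2.4015 K.
Without cloud: g' = -0.0681, ΔT' = 2.2/(1+0.0681) = 2.0597 K.
Change = 2.0597 − 2.4015 = -0.34 K.

-0.34 K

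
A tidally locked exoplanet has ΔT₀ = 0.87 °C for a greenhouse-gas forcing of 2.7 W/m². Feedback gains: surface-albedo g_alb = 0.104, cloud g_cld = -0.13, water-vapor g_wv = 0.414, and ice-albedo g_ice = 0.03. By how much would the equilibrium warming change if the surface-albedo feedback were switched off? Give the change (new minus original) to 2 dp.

Original: g = 0.418, ΔT = 0.87/(1−0.418) = 1.4948 °C.
Without surface-albedo: g' = 0.314, ΔT' = 0.87/(1−0.314) = 1.2682 °C.
Change = 1.2682 − 1.4948 = -0.23 °C.

-0.23 °C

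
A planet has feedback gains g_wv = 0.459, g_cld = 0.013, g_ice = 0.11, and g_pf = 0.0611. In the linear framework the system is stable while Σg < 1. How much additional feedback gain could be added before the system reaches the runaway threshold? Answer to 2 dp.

Current total gain = 0.459 + 0.013 + 0.11 + 0.0611 = 0.6431.
Margin to runaway = 1 − 0.6431 = 0.36.

0.36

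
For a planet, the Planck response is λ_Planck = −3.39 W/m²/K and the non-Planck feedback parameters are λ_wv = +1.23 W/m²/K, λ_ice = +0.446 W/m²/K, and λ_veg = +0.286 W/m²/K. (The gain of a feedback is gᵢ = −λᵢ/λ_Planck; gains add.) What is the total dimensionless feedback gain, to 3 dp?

0.579

Convert to gains: g_wv = 1.23/3.39 = 0.3628; g_ice = 0.446/3.39 = 0.1316; g_veg = 0.286/3.39 = 0.08437.
Total gain g = 0.57877.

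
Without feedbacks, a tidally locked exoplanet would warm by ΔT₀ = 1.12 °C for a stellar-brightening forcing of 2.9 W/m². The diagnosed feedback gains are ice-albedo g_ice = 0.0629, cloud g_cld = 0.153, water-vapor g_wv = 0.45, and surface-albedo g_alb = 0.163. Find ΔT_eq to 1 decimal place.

6.5 °C

Total gain g = 0.0629 + 0.153 + 0.45 + 0.163 = 0.8289.
Amplification A = 1/(1 − 0.8289) = 5.845.
ΔT = 1.12 × 5.845 = 6.5 °C.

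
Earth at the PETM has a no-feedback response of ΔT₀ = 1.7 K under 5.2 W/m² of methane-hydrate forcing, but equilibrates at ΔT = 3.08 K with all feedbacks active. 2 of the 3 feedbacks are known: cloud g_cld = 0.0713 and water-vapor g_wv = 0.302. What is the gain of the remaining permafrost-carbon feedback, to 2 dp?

0.07

Amplification A = ΔT/ΔT₀ = 3.08/1.7 = 1.812.
Total gain g = 1 − 1/A = 1 − 1/1.812 = 0.4481.
Known gains sum to 0.0713 + 0.302 = 0.3733.
g_pf = 0.4481 − 0.3733 = 0.07.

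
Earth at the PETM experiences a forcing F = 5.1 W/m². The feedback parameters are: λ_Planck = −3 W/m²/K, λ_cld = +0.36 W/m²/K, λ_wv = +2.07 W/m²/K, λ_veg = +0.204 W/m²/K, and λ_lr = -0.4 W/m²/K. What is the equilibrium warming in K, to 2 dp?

6.66 K

Net feedback parameter λ = (−3) + (+0.36) + (+2.07) + (+0.204) + (-0.4) = -0.766 W/m²/K.
ΔT = −F/λ = −5.1/(-0.766) = 6.66 K.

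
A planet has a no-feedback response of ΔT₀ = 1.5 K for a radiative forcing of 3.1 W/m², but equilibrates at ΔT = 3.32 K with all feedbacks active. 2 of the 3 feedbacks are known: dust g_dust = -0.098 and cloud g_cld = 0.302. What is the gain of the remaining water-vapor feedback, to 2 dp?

0.34

Amplification A = ΔT/ΔT₀ = 3.32/1.5 = 2.213.
Total gain g = 1 − 1/A = 1 − 1/2.213 = 0.5481.
Known gains sum to -0.098 + 0.302 = 0.204.
g_wv = 0.5481 − 0.204 = 0.34.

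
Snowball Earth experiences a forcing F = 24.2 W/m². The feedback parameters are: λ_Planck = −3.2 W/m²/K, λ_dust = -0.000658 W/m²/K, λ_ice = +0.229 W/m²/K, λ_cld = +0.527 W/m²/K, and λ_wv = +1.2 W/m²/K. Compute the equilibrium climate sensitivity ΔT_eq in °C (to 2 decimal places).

Net feedback parameter λ = (−3.2) + (-0.000658) + (+0.229) + (+0.527) + (+1.2) = -1.244658 W/m²/K.
ΔT = −F/λ = −24.2/(-1.244658) = 19.44 °C.

19.44 °C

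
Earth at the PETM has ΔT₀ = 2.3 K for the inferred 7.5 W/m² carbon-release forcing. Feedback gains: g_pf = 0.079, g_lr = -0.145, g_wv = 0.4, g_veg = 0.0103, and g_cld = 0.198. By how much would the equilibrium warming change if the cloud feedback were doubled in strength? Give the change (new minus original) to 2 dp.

3.83 K

Original: g = 0.5423, ΔT = 2.3/(1−0.5423) = 5.0251 K.
With doubled cloud: g' = 0.7403, ΔT' = 2.3/(1−0.7403) = 8.8564 K.
Change = 8.8564 − 5.0251 = 3.83 K.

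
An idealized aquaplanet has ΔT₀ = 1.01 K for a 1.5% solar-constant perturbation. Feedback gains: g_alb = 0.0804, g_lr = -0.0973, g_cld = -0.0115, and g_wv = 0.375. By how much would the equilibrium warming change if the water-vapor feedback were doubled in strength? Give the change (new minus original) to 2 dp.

Original: g = 0.3466, ΔT = 1.01/(1−0.3466) = 1.5458 K.
With doubled water-vapor: g' = 0.7216, ΔT' = 1.01/(1−0.7216) = 3.6279 K.
Change = 3.6279 − 1.5458 = 2.08 K.

2.08 K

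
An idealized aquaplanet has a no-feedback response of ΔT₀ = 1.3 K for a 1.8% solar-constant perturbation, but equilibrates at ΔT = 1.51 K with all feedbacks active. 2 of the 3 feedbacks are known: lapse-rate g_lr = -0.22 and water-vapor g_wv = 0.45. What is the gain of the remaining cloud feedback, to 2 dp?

-0.09

Amplification A = ΔT/ΔT₀ = 1.51/1.3 = 1.162.
Total gain g = 1 − 1/A = 1 − 1/1.162 = 0.1394.
Known gains sum to -0.22 + 0.45 = 0.23.
g_cld = 0.1394 − 0.23 = -0.09.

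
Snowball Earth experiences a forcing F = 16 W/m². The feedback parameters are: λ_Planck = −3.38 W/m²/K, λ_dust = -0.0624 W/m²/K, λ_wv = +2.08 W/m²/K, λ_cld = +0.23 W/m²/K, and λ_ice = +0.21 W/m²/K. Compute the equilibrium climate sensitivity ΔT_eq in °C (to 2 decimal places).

17.35 °C

Net feedback parameter λ = (−3.38) + (-0.0624) + (+2.08) + (+0.23) + (+0.21) = -0.9224 W/m²/K.
ΔT = −F/λ = −16/(-0.9224) = 17.35 °C.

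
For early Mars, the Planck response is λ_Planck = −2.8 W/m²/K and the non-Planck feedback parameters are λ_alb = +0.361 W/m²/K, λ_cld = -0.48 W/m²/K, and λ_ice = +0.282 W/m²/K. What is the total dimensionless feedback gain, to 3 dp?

Convert to gains: g_alb = 0.361/2.8 = 0.1289; g_cld = -0.48/2.8 = -0.1714; g_ice = 0.282/2.8 = 0.1007.
Total gain g = 0.0582.

0.058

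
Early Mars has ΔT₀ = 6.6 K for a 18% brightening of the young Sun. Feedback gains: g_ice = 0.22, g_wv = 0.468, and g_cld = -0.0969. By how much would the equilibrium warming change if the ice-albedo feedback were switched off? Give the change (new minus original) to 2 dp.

Original: g = 0.5911, ΔT = 6.6/(1−0.5911) = 16.1409 K.
Without ice-albedo: g' = 0.3711, ΔT' = 6.6/(1−0.3711) = 10.4945 K.
Change = 10.4945 − 16.1409 = -5.65 K.

-5.65 K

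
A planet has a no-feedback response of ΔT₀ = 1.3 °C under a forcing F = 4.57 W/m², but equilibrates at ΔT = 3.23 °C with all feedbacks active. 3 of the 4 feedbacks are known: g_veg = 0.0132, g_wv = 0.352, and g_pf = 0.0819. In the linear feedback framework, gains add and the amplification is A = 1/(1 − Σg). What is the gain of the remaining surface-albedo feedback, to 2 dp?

0.15

Amplification A = ΔT/ΔT₀ = 3.23/1.3 = 2.485.
Total gain g = 1 − 1/A = 1 − 1/2.485 = 0.5976.
Known gains sum to 0.0132 + 0.352 + 0.0819 = 0.4471.
g_alb = 0.5976 − 0.4471 = 0.15.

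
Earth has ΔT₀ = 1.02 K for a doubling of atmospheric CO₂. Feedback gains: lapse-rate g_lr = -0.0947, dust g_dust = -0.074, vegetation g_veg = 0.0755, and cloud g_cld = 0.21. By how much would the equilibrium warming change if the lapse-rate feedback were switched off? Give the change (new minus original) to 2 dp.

Original: g = 0.1168, ΔT = 1.02/(1−0.1168) = 1.1549 K.
Without lapse-rate: g' = 0.2115, ΔT' = 1.02/(1−0.2115) = 1.2936 K.
Change = 1.2936 − 1.1549 = 0.14 K.

0.14 K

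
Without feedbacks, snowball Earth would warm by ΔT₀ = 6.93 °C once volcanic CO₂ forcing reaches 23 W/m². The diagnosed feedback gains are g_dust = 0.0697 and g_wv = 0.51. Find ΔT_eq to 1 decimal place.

Total gain g = 0.0697 + 0.51 = 0.5797.
Amplification A = 1/(1 − 0.5797) = 2.379.
ΔT = 6.93 × 2.379 = 16.5 °C.

16.5 °C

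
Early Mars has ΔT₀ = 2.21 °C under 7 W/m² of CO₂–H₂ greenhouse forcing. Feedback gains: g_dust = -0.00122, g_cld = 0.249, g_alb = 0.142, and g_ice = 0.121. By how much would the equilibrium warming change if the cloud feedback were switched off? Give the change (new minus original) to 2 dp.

Original: g = 0.51078, ΔT = 2.21/(1−0.51078) = 4.5174 °C.
Without cloud: g' = 0.26178, ΔT' = 2.21/(1−0.26178) = 2.9937 °C.
Change = 2.9937 − 4.5174 = -1.52 °C.

-1.52 °C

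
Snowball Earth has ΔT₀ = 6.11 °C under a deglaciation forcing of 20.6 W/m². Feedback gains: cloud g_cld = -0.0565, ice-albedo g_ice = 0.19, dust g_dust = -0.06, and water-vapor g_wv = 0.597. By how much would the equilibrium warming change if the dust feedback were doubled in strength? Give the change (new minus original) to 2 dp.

-2.86 °C

Original: g = 0.6705, ΔT = 6.11/(1−0.6705) = 18.5432 °C.
With doubled dust: g' = 0.6105, ΔT' = 6.11/(1−0.6105) = 15.6868 °C.
Change = 15.6868 − 18.5432 = -2.86 °C.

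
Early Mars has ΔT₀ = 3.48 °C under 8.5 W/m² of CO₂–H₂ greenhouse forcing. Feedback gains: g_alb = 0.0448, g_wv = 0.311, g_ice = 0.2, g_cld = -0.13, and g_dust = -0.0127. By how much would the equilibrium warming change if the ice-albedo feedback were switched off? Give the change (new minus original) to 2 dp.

-1.51 °C

Original: g = 0.4131, ΔT = 3.48/(1−0.4131) = 5.9295 °C.
Without ice-albedo: g' = 0.2131, ΔT' = 3.48/(1−0.2131) = 4.4224 °C.
Change = 4.4224 − 5.9295 = -1.51 °C.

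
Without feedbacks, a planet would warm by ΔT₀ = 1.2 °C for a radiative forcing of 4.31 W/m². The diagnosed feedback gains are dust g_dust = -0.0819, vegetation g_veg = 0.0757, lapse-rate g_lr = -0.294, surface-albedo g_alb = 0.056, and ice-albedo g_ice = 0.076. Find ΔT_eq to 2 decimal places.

Total gain g = -0.0819 + 0.0757 − 0.294 + 0.056 + 0.076 = -0.1682.
Amplification A = 1/(1 + 0.1682) = 0.856.
ΔT = 1.2 × 0.856 = 1.03 °C.

1.03 °C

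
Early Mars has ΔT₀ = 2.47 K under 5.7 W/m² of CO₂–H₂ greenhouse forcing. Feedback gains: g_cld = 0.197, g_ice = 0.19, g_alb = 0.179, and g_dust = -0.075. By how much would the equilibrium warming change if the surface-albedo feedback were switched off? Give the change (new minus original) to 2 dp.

-1.26 K

Original: g = 0.491, ΔT = 2.47/(1−0.491) = 4.8527 K.
Without surface-albedo: g' = 0.312, ΔT' = 2.47/(1−0.312) = 3.5901 K.
Change = 3.5901 − 4.8527 = -1.26 K.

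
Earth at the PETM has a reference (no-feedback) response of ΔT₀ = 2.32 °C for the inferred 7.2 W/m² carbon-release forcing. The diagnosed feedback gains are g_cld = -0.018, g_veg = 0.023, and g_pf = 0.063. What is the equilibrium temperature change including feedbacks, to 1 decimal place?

Total gain g = -0.018 + 0.023 + 0.063 = 0.068.
Amplification A = 1/(1 − 0.068) = 1.073.
ΔT = 2.32 × 1.073 = 2.5 °C.

2.5 °C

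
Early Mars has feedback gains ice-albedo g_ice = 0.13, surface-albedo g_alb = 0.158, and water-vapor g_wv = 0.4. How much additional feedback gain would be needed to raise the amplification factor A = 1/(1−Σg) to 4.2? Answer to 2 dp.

Current total gain = 0.688.
Target gain for A = 4.2: g* = 1 − 1/4.2 = 0.7619.
Additional gain needed = 0.7619 − 0.688 = 0.07.

0.07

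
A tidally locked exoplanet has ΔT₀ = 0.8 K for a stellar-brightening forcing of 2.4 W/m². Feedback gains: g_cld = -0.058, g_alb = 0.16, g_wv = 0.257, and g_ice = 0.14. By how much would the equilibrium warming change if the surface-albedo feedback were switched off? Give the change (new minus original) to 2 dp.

-0.39 K

Original: g = 0.499, ΔT = 0.8/(1−0.499) = 1.5968 K.
Without surface-albedo: g' = 0.339, ΔT' = 0.8/(1−0.339) = 1.2103 K.
Change = 1.2103 − 1.5968 = -0.39 K.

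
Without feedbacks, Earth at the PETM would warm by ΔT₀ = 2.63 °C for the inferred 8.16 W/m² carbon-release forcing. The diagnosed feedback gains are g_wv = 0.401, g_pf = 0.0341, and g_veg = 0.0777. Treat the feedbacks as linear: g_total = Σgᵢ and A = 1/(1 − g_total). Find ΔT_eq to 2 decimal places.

Total gain g = 0.401 + 0.0341 + 0.0777 = 0.5128.
Amplification A = 1/(1 − 0.5128) = 2.053.
ΔT = 2.63 × 2.053 = 5.40 °C.

5.40 °C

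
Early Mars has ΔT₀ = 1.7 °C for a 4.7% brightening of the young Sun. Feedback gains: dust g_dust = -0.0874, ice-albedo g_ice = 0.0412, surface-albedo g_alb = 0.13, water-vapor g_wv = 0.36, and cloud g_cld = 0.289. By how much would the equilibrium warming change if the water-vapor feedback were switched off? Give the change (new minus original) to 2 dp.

Original: g = 0.7328, ΔT = 1.7/(1−0.7328) = 6.3623 °C.
Without water-vapor: g' = 0.3728, ΔT' = 1.7/(1−0.3728) = 2.7105 °C.
Change = 2.7105 − 6.3623 = -3.65 °C.

-3.65 °C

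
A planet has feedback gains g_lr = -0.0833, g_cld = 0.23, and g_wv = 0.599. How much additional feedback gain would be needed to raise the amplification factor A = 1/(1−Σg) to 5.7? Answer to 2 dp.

0.08

Current total gain = 0.7457.
Target gain for A = 5.7: g* = 1 − 1/5.7 = 0.8246.
Additional gain needed = 0.8246 − 0.7457 = 0.08.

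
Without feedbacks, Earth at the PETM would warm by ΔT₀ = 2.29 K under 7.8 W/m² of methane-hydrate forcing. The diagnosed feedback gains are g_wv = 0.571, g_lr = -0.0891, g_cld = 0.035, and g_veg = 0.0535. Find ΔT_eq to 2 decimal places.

Total gain g = 0.571 − 0.0891 + 0.035 + 0.0535 = 0.5704.
Amplification A = 1/(1 − 0.5704) = 2.328.
ΔT = 2.29 × 2.328 = 5.33 K.

5.33 K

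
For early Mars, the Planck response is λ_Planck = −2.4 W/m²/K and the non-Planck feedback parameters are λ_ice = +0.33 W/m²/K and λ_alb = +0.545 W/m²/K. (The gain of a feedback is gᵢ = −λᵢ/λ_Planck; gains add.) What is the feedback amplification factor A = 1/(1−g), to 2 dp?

Convert to gains: g_ice = 0.33/2.4 = 0.1375; g_alb = 0.545/2.4 = 0.2271.
Total gain g = 0.3646.
A = 1/(1 − 0.3646) = 1.57.

1.57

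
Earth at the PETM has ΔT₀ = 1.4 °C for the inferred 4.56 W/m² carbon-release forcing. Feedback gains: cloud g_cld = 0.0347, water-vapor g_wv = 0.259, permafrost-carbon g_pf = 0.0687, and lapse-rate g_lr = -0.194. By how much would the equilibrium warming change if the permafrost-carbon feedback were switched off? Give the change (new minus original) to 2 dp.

-0.13 °C

Original: g = 0.1684, ΔT = 1.4/(1−0.1684) = 1.6835 °C.
Without permafrost-carbon: g' = 0.0997, ΔT' = 1.4/(1−0.0997) = 1.5550 °C.
Change = 1.5550 − 1.6835 = -0.13 °C.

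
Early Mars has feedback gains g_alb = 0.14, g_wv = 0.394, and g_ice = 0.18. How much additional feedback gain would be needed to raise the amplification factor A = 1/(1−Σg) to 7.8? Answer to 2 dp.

0.16

Current total gain = 0.714.
Target gain for A = 7.8: g* = 1 − 1/7.8 = 0.8718.
Additional gain needed = 0.8718 − 0.714 = 0.16.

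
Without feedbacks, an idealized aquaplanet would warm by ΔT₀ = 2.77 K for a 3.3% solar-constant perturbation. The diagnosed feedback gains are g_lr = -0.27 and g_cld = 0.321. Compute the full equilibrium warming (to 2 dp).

2.92 K

Total gain g = -0.27 + 0.321 = 0.051.
Amplification A = 1/(1 − 0.051) = 1.054.
ΔT = 2.77 × 1.054 = 2.92 K.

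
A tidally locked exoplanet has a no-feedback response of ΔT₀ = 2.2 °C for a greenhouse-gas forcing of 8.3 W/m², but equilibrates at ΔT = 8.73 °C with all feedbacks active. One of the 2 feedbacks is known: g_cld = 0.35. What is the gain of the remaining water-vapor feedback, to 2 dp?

0.40

Amplification A = ΔT/ΔT₀ = 8.73/2.2 = 3.968.
Total gain g = 1 − 1/A = 1 − 1/3.968 = 0.748.
The known gain is 0.35.
g_wv = 0.748 − 0.35 = 0.40.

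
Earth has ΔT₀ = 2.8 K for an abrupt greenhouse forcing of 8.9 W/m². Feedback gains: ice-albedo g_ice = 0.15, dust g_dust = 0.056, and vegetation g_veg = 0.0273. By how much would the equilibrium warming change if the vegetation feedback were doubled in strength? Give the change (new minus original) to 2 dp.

0.13 K

Original: g = 0.2333, ΔT = 2.8/(1−0.2333) = 3.6520 K.
With doubled vegetation: g' = 0.2606, ΔT' = 2.8/(1−0.2606) = 3.7869 K.
Change = 3.7869 − 3.6520 = 0.13 K.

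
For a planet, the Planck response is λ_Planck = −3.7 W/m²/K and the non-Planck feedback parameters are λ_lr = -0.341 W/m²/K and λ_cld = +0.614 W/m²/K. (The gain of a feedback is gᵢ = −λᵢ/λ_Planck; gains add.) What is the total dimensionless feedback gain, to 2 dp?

0.07

Convert to gains: g_lr = -0.341/3.7 = -0.09216; g_cld = 0.614/3.7 = 0.1659.
Total gain g = 0.07374.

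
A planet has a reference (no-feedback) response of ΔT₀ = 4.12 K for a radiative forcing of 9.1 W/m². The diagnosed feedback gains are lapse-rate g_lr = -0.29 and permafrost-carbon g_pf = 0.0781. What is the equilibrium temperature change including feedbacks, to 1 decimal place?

3.4 K

Total gain g = -0.29 + 0.0781 = -0.2119.
Amplification A = 1/(1 + 0.2119) = 0.8252.
ΔT = 4.12 × 0.8252 = 3.4 K.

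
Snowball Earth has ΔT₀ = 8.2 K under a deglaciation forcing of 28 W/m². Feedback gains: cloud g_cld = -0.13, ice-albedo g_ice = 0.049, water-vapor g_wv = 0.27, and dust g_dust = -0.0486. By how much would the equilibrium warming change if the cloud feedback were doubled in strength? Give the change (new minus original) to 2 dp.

Original: g = 0.1404, ΔT = 8.2/(1−0.1404) = 9.5393 K.
With doubled cloud: g' = 0.0104, ΔT' = 8.2/(1−0.0104) = 8.2862 K.
Change = 8.2862 − 9.5393 = -1.25 K.

-1.25 K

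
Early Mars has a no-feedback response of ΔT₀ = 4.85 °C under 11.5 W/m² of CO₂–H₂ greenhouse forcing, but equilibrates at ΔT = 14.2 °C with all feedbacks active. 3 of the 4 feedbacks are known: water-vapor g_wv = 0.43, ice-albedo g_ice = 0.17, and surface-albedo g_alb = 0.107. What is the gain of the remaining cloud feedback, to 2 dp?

Amplification A = ΔT/ΔT₀ = 14.2/4.85 = 2.928.
Total gain g = 1 − 1/A = 1 − 1/2.928 = 0.6585.
Known gains sum to 0.43 + 0.17 + 0.107 = 0.707.
g_cld = 0.6585 − 0.707 = -0.05.

-0.05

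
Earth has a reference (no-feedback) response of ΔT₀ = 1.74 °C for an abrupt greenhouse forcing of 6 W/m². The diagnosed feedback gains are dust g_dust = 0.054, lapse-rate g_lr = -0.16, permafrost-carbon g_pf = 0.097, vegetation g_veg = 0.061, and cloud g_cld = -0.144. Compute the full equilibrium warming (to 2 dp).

Total gain g = 0.054 − 0.16 + 0.097 + 0.061 − 0.144 = -0.092.
Amplification A = 1/(1 + 0.092) = 0.9158.
ΔT = 1.74 × 0.9158 = 1.59 °C.

1.59 °C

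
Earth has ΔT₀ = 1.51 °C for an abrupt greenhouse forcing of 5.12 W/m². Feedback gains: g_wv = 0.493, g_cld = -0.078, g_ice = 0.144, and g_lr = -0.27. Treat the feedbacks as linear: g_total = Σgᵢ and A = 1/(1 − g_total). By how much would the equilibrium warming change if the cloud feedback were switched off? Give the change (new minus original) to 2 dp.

0.26 °C

Original: g = 0.289, ΔT = 1.51/(1−0.289) = 2.1238 °C.
Without cloud: g' = 0.367, ΔT' = 1.51/(1−0.367) = 2.3855 °C.
Change = 2.3855 − 2.1238 = 0.26 °C.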